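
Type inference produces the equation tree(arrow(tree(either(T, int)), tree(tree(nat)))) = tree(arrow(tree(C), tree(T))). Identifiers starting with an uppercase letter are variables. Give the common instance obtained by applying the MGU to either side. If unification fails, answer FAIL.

tree(arrow(tree(either(tree(nat), int)), tree(tree(nat))))

Decompose tree/1: arrow(tree(either(T, int)), tree(tree(nat))) = arrow(tree(C), tree(T)).
Decompose arrow/2: tree(either(T, int)) = tree(C),  tree(tree(nat)) = tree(T).
Decompose tree/1: either(T, int) = C.
Bind C := either(T, int); no other remaining equation mentions C.
Decompose tree/1: tree(nat) = T.
Bind T := tree(nat). Substituting into the earlier binding gives C := either(tree(nat), int).
Applying the MGU to either side gives tree(arrow(tree(either(tree(nat), int)), tree(tree(nat)))).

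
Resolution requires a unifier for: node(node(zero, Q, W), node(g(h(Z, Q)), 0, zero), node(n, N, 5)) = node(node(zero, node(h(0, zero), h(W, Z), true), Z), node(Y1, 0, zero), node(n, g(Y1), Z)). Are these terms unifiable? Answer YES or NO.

Decompose node/3: node(zero, Q, W) = node(zero, node(h(0, zero), h(W, Z), true), Z),  node(g(h(Z, Q)), 0, zero) = node(Y1, 0, zero),  node(n, N, 5) = node(n, g(Y1), Z).
Decompose node/3: zero = zero,  Q = node(h(0, zero), h(W, Z), true),  W = Z.
Delete trivial equation zero = zero.
Bind Q := node(h(0, zero), h(W, Z), true); substituting into the one remaining equation that mentions Q gives: node(g(h(Z, node(h(0, zero), h(W, Z), true))), 0, zero) = node(Y1, 0, zero).
Bind W := Z; substituting into the one remaining equation that mentions W gives: node(g(h(Z, node(h(0, zero), h(Z, Z), true))), 0, zero) = node(Y1, 0, zero). Substituting into the earlier binding gives Q := node(h(0, zero), h(Z, Z), true).
Decompose node/3: g(h(Z, node(h(0, zero), h(Z, Z), true))) = Y1,  0 = 0,  zero = zero.
Bind Y1 := g(h(Z, node(h(0, zero), h(Z, Z), true))); substituting into the one remaining equation that mentions Y1 gives: node(n, N, 5) = node(n, g(g(h(Z, node(h(0, zero), h(Z, Z), true)))), Z).
Delete trivial equation 0 = 0.
Delete trivial equation zero = zero.
Decompose node/3: n = n,  N = g(g(h(Z, node(h(0, zero), h(Z, Z), true)))),  5 = Z.
Delete trivial equation n = n.
Bind N := g(g(h(Z, node(h(0, zero), h(Z, Z), true)))); no other remaining equation mentions N.
Bind Z := 5. Substituting into the earlier bindings gives Q := node(h(0, zero), h(5, 5), true), W := 5, Y1 := g(h(5, node(h(0, zero), h(5, 5), true))), N := g(g(h(5, node(h(0, zero), h(5, 5), true)))).
No equations remain and no clash or occurs-check failure arose, so a unifier exists.

YES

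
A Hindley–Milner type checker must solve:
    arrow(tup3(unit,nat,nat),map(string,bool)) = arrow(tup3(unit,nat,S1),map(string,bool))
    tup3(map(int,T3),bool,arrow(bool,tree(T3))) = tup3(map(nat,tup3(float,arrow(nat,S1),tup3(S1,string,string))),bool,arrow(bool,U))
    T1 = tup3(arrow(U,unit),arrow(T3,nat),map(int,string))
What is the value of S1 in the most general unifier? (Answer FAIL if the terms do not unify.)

FAIL

Decompose arrow/2: tup3(unit,nat,nat) = tup3(unit,nat,S1),  map(string,bool) = map(string,bool).
Decompose tup3/3: unit = unit,  nat = nat,  nat = S1.
Delete trivial equation unit = unit.
Delete trivial equation nat = nat.
Bind S1 := nat; substituting into the one remaining equation that mentions S1 gives: tup3(map(int,T3),bool,arrow(bool,tree(T3))) = tup3(map(nat,tup3(float,arrow(nat,nat),tup3(nat,string,string))),bool,arrow(bool,U)).
Delete trivial equation map(string,bool) = map(string,bool).
Decompose tup3/3: map(int,T3) = map(nat,tup3(float,arrow(nat,nat),tup3(nat,string,string))),  bool = bool,  arrow(bool,tree(T3)) = arrow(bool,U).
Decompose map/2: int = nat,  T3 = tup3(float,arrow(nat,nat),tup3(nat,string,string)).
Clash: constants int and nat differ; no unifier exists.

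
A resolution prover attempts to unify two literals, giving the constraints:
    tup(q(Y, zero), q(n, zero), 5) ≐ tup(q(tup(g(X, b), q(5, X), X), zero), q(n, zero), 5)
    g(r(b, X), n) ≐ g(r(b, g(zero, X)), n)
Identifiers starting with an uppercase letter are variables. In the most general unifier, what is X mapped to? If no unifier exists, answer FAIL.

FAIL

Decompose tup/3: q(Y, zero) ≐ q(tup(g(X, b), q(5, X), X), zero),  q(n, zero) ≐ q(n, zero),  5 ≐ 5.
Decompose q/2: Y ≐ tup(g(X, b), q(5, X), X),  zero ≐ zero.
Bind Y := tup(g(X, b), q(5, X), X); no other remaining equation mentions Y.
Delete trivial equation zero ≐ zero.
Delete trivial equation q(n, zero) ≐ q(n, zero).
Delete trivial equation 5 ≐ 5.
Decompose g/2: r(b, X) ≐ r(b, g(zero, X)),  n ≐ n.
Decompose r/2: b ≐ b,  X ≐ g(zero, X).
Delete trivial equation b ≐ b.
Occurs check fails: X occurs in g(zero, X); the equation X ≐ g(zero, X) has no finite solution.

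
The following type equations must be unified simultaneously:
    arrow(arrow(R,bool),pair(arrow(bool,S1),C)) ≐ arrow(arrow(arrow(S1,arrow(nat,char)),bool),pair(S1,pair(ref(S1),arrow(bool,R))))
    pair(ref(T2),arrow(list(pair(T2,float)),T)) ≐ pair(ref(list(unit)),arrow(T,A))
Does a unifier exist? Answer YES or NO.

Decompose arrow/2: arrow(R,bool) ≐ arrow(arrow(S1,arrow(nat,char)),bool),  pair(arrow(bool,S1),C) ≐ pair(S1,pair(ref(S1),arrow(bool,R))).
Decompose arrow/2: R ≐ arrow(S1,arrow(nat,char)),  bool ≐ bool.
Bind R := arrow(S1,arrow(nat,char)); substituting into the one remaining equation that mentions R gives: pair(arrow(bool,S1),C) ≐ pair(S1,pair(ref(S1),arrow(bool,arrow(S1,arrow(nat,char))))).
Delete trivial equation bool ≐ bool.
Decompose pair/2: arrow(bool,S1) ≐ S1,  C ≐ pair(ref(S1),arrow(bool,arrow(S1,arrow(nat,char)))).
Occurs check fails: S1 occurs in arrow(bool,S1); the equation S1 ≐ arrow(bool,S1) has no finite solution.

NO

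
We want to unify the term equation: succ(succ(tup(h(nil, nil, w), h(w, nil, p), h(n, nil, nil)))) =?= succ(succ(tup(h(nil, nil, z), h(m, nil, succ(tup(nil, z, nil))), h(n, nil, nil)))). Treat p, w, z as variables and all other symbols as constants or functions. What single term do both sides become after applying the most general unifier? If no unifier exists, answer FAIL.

Decompose succ/1: succ(tup(h(nil, nil, w), h(w, nil, p), h(n, nil, nil))) =?= succ(tup(h(nil, nil, z), h(m, nil, succ(tup(nil, z, nil))), h(n, nil, nil))).
Decompose succ/1: tup(h(nil, nil, w), h(w, nil, p), h(n, nil, nil)) =?= tup(h(nil, nil, z), h(m, nil, succ(tup(nil, z, nil))), h(n, nil, nil)).
Decompose tup/3: h(nil, nil, w) =?= h(nil, nil, z),  h(w, nil, p) =?= h(m, nil, succ(tup(nil, z, nil))),  h(n, nil, nil) =?= h(n, nil, nil).
Decompose h/3: nil =?= nil,  nil =?= nil,  w =?= z.
Delete trivial equation nil =?= nil.
Delete trivial equation nil =?= nil.
Bind w := z; substituting into the one remaining equation that mentions w gives: h(z, nil, p) =?= h(m, nil, succ(tup(nil, z, nil))).
Decompose h/3: z =?= m,  nil =?= nil,  p =?= succ(tup(nil, z, nil)).
Bind z := m; substituting into the one remaining equation that mentions z gives: p =?= succ(tup(nil, m, nil)). Substituting into the earlier binding gives w := m.
Delete trivial equation nil =?= nil.
Bind p := succ(tup(nil, m, nil)); no other remaining equation mentions p.
Delete trivial equation h(n, nil, nil) =?= h(n, nil, nil).
Applying the MGU to either side gives succ(succ(tup(h(nil, nil, m), h(m, nil, succ(tup(nil, m, nil))), h(n, nil, nil)))).

succ(succ(tup(h(nil, nil, m), h(m, nil, succ(tup(nil, m, nil))), h(n, nil, nil))))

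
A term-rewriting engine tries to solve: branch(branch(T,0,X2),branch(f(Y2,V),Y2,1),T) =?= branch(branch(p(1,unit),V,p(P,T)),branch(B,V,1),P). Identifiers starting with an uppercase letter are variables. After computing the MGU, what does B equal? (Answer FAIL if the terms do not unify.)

f(0,0)

Decompose branch/3: branch(T,0,X2) =?= branch(p(1,unit),V,p(P,T)),  branch(f(Y2,V),Y2,1) =?= branch(B,V,1),  T =?= P.
Decompose branch/3: T =?= p(1,unit),  0 =?= V,  X2 =?= p(P,T).
Bind T := p(1,unit); substituting into the 2 remaining equations that mention T gives: X2 =?= p(P,p(1,unit)),  p(1,unit) =?= P.
Bind V := 0; substituting into the one remaining equation that mentions V gives: branch(f(Y2,0),Y2,1) =?= branch(B,0,1).
Bind X2 := p(P,p(1,unit)); no other remaining equation mentions X2.
Decompose branch/3: f(Y2,0) =?= B,  Y2 =?= 0,  1 =?= 1.
Bind B := f(Y2,0); no other remaining equation mentions B.
Bind Y2 := 0; no other remaining equation mentions Y2. Substituting into the earlier binding gives B := f(0,0).
Delete trivial equation 1 =?= 1.
Bind P := p(1,unit). Substituting into the earlier binding gives X2 := p(p(1,unit),p(1,unit)).
MGU = { T := p(1,unit), V := 0, X2 := p(p(1,unit),p(1,unit)), B := f(0,0), Y2 := 0, P := p(1,unit) }, so B := f(0,0).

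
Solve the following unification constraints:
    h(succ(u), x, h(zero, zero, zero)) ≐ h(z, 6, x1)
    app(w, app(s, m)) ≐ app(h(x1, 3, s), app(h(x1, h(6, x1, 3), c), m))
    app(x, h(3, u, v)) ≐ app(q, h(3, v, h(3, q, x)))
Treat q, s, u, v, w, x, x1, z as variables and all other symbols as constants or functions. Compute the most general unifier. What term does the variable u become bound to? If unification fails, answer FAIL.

Decompose h/3: succ(u) ≐ z,  x ≐ 6,  h(zero, zero, zero) ≐ x1.
Bind z := succ(u); no other remaining equation mentions z.
Bind x := 6; substituting into the one remaining equation that mentions x gives: app(6, h(3, u, v)) ≐ app(q, h(3, v, h(3, q, 6))).
Bind x1 := h(zero, zero, zero); substituting into the one remaining equation that mentions x1 gives: app(w, app(s, m)) ≐ app(h(h(zero, zero, zero), 3, s), app(h(h(zero, zero, zero), h(6, h(zero, zero, zero), 3), c), m)).
Decompose app/2: w ≐ h(h(zero, zero, zero), 3, s),  app(s, m) ≐ app(h(h(zero, zero, zero), h(6, h(zero, zero, zero), 3), c), m).
Bind w := h(h(zero, zero, zero), 3, s); no other remaining equation mentions w.
Decompose app/2: s ≐ h(h(zero, zero, zero), h(6, h(zero, zero, zero), 3), c),  m ≐ m.
Bind s := h(h(zero, zero, zero), h(6, h(zero, zero, zero), 3), c); no other remaining equation mentions s. Substituting into the earlier binding gives w := h(h(zero, zero, zero), 3, h(h(zero, zero, zero), h(6, h(zero, zero, zero), 3), c)).
Delete trivial equation m ≐ m.
Decompose app/2: 6 ≐ q,  h(3, u, v) ≐ h(3, v, h(3, q, 6)).
Bind q := 6; substituting into the remaining equation gives: h(3, u, v) ≐ h(3, v, h(3, 6, 6)).
Decompose h/3: 3 ≐ 3,  u ≐ v,  v ≐ h(3, 6, 6).
Delete trivial equation 3 ≐ 3.
Bind u := v; no other remaining equation mentions u. Substituting into the earlier binding gives z := succ(v).
Bind v := h(3, 6, 6). Substituting into the earlier bindings gives z := succ(h(3, 6, 6)), u := h(3, 6, 6).
MGU = { z := succ(h(3, 6, 6)), x := 6, x1 := h(zero, zero, zero), w := h(h(zero, zero, zero), 3, h(h(zero, zero, zero), h(6, h(zero, zero, zero), 3), c)), s := h(h(zero, zero, zero), h(6, h(zero, zero, zero), 3), c), q := 6, u := h(3, 6, 6), v := h(3, 6, 6) }, so u := h(3, 6, 6).

h(3, 6, 6)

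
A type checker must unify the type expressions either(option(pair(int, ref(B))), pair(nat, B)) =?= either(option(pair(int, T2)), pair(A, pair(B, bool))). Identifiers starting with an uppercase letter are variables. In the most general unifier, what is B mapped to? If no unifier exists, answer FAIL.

Decompose either/2: option(pair(int, ref(B))) =?= option(pair(int, T2)),  pair(nat, B) =?= pair(A, pair(B, bool)).
Decompose option/1: pair(int, ref(B)) =?= pair(int, T2).
Decompose pair/2: int =?= int,  ref(B) =?= T2.
Delete trivial equation int =?= int.
Bind T2 := ref(B); no other remaining equation mentions T2.
Decompose pair/2: nat =?= A,  B =?= pair(B, bool).
Bind A := nat; no other remaining equation mentions A.
Occurs check fails: B occurs in pair(B, bool); the equation B =?= pair(B, bool) has no finite solution.

FAIL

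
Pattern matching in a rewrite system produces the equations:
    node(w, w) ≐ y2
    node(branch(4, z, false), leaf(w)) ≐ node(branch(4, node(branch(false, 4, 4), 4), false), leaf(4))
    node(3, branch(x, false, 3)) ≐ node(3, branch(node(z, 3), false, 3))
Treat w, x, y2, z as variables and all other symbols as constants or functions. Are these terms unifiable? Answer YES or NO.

Bind y2 := node(w, w); no other remaining equation mentions y2.
Decompose node/2: branch(4, z, false) ≐ branch(4, node(branch(false, 4, 4), 4), false),  leaf(w) ≐ leaf(4).
Decompose branch/3: 4 ≐ 4,  z ≐ node(branch(false, 4, 4), 4),  false ≐ false.
Delete trivial equation 4 ≐ 4.
Bind z := node(branch(false, 4, 4), 4); substituting into the one remaining equation that mentions z gives: node(3, branch(x, false, 3)) ≐ node(3, branch(node(node(branch(false, 4, 4), 4), 3), false, 3)).
Delete trivial equation false ≐ false.
Decompose leaf/1: w ≐ 4.
Bind w := 4; no other remaining equation mentions w. Substituting into the earlier binding gives y2 := node(4, 4).
Decompose node/2: 3 ≐ 3,  branch(x, false, 3) ≐ branch(node(node(branch(false, 4, 4), 4), 3), false, 3).
Delete trivial equation 3 ≐ 3.
Decompose branch/3: x ≐ node(node(branch(false, 4, 4), 4), 3),  false ≐ false,  3 ≐ 3.
Bind x := node(node(branch(false, 4, 4), 4), 3); no other remaining equation mentions x.
Delete trivial equation false ≐ false.
Delete trivial equation 3 ≐ 3.
No equations remain and no clash or occurs-check failure arose, so a unifier exists.

YES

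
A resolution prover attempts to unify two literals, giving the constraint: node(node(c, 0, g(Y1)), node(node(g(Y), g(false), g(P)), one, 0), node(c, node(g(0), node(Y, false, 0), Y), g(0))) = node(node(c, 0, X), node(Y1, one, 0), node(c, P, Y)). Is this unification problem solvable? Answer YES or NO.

Decompose node/3: node(c, 0, g(Y1)) = node(c, 0, X),  node(node(g(Y), g(false), g(P)), one, 0) = node(Y1, one, 0),  node(c, node(g(0), node(Y, false, 0), Y), g(0)) = node(c, P, Y).
Decompose node/3: c = c,  0 = 0,  g(Y1) = X.
Delete trivial equation c = c.
Delete trivial equation 0 = 0.
Bind X := g(Y1); no other remaining equation mentions X.
Decompose node/3: node(g(Y), g(false), g(P)) = Y1,  one = one,  0 = 0.
Bind Y1 := node(g(Y), g(false), g(P)); no other remaining equation mentions Y1. Substituting into the earlier binding gives X := g(node(g(Y), g(false), g(P))).
Delete trivial equation one = one.
Delete trivial equation 0 = 0.
Decompose node/3: c = c,  node(g(0), node(Y, false, 0), Y) = P,  g(0) = Y.
Delete trivial equation c = c.
Bind P := node(g(0), node(Y, false, 0), Y); no other remaining equation mentions P. Substituting into the earlier bindings gives X := g(node(g(Y), g(false), g(node(g(0), node(Y, false, 0), Y)))), Y1 := node(g(Y), g(false), g(node(g(0), node(Y, false, 0), Y))).
Bind Y := g(0). Substituting into the earlier bindings gives X := g(node(g(g(0)), g(false), g(node(g(0), node(g(0), false, 0), g(0))))), Y1 := node(g(g(0)), g(false), g(node(g(0), node(g(0), false, 0), g(0)))), P := node(g(0), node(g(0), false, 0), g(0)).
No equations remain and no clash or occurs-check failure arose, so a unifier exists.

YES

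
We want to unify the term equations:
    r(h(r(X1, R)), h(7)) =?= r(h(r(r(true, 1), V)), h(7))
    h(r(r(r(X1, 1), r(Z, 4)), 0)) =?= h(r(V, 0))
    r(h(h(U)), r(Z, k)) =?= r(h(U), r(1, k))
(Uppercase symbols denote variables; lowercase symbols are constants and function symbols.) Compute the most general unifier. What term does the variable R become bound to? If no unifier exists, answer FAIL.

FAIL

Decompose r/2: h(r(X1, R)) =?= h(r(r(true, 1), V)),  h(7) =?= h(7).
Decompose h/1: r(X1, R) =?= r(r(true, 1), V).
Decompose r/2: X1 =?= r(true, 1),  R =?= V.
Bind X1 := r(true, 1); substituting into the one remaining equation that mentions X1 gives: h(r(r(r(r(true, 1), 1), r(Z, 4)), 0)) =?= h(r(V, 0)).
Bind R := V; no other remaining equation mentions R.
Delete trivial equation h(7) =?= h(7).
Decompose h/1: r(r(r(r(true, 1), 1), r(Z, 4)), 0) =?= r(V, 0).
Decompose r/2: r(r(r(true, 1), 1), r(Z, 4)) =?= V,  0 =?= 0.
Bind V := r(r(r(true, 1), 1), r(Z, 4)); no other remaining equation mentions V. Substituting into the earlier binding gives R := r(r(r(true, 1), 1), r(Z, 4)).
Delete trivial equation 0 =?= 0.
Decompose r/2: h(h(U)) =?= h(U),  r(Z, k) =?= r(1, k).
Decompose h/1: h(U) =?= U.
Occurs check fails: U occurs in h(U); the equation U =?= h(U) has no finite solution.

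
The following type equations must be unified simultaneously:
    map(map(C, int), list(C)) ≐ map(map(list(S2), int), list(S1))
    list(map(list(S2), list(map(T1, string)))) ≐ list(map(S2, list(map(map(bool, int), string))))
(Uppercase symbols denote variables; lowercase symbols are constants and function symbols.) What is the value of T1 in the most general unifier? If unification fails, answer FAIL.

Decompose map/2: map(C, int) ≐ map(list(S2), int),  list(C) ≐ list(S1).
Decompose map/2: C ≐ list(S2),  int ≐ int.
Bind C := list(S2); substituting into the one remaining equation that mentions C gives: list(list(S2)) ≐ list(S1).
Delete trivial equation int ≐ int.
Decompose list/1: list(S2) ≐ S1.
Bind S1 := list(S2); no other remaining equation mentions S1.
Decompose list/1: map(list(S2), list(map(T1, string))) ≐ map(S2, list(map(map(bool, int), string))).
Decompose map/2: list(S2) ≐ S2,  list(map(T1, string)) ≐ list(map(map(bool, int), string)).
Occurs check fails: S2 occurs in list(S2); the equation S2 ≐ list(S2) has no finite solution.

FAIL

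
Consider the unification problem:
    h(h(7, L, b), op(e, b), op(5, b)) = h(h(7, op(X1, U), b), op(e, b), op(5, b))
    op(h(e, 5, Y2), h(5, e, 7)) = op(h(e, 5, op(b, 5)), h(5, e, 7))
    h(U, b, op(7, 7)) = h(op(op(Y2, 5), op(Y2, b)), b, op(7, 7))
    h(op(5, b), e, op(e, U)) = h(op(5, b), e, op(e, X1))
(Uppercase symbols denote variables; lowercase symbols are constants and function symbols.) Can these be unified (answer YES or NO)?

YES

Decompose h/3: h(7, L, b) = h(7, op(X1, U), b),  op(e, b) = op(e, b),  op(5, b) = op(5, b).
Decompose h/3: 7 = 7,  L = op(X1, U),  b = b.
Delete trivial equation 7 = 7.
Bind L := op(X1, U); no other remaining equation mentions L.
Delete trivial equation b = b.
Delete trivial equation op(e, b) = op(e, b).
Delete trivial equation op(5, b) = op(5, b).
Decompose op/2: h(e, 5, Y2) = h(e, 5, op(b, 5)),  h(5, e, 7) = h(5, e, 7).
Decompose h/3: e = e,  5 = 5,  Y2 = op(b, 5).
Delete trivial equation e = e.
Delete trivial equation 5 = 5.
Bind Y2 := op(b, 5); substituting into the one remaining equation that mentions Y2 gives: h(U, b, op(7, 7)) = h(op(op(op(b, 5), 5), op(op(b, 5), b)), b, op(7, 7)).
Delete trivial equation h(5, e, 7) = h(5, e, 7).
Decompose h/3: U = op(op(op(b, 5), 5), op(op(b, 5), b)),  b = b,  op(7, 7) = op(7, 7).
Bind U := op(op(op(b, 5), 5), op(op(b, 5), b)); substituting into the one remaining equation that mentions U gives: h(op(5, b), e, op(e, op(op(op(b, 5), 5), op(op(b, 5), b)))) = h(op(5, b), e, op(e, X1)). Substituting into the earlier binding gives L := op(X1, op(op(op(b, 5), 5), op(op(b, 5), b))).
Delete trivial equation b = b.
Delete trivial equation op(7, 7) = op(7, 7).
Decompose h/3: op(5, b) = op(5, b),  e = e,  op(e, op(op(op(b, 5), 5), op(op(b, 5), b))) = op(e, X1).
Delete trivial equation op(5, b) = op(5, b).
Delete trivial equation e = e.
Decompose op/2: e = e,  op(op(op(b, 5), 5), op(op(b, 5), b)) = X1.
Delete trivial equation e = e.
Bind X1 := op(op(op(b, 5), 5), op(op(b, 5), b)). Substituting into the earlier binding gives L := op(op(op(op(b, 5), 5), op(op(b, 5), b)), op(op(op(b, 5), 5), op(op(b, 5), b))).
No equations remain and no clash or occurs-check failure arose, so a unifier exists.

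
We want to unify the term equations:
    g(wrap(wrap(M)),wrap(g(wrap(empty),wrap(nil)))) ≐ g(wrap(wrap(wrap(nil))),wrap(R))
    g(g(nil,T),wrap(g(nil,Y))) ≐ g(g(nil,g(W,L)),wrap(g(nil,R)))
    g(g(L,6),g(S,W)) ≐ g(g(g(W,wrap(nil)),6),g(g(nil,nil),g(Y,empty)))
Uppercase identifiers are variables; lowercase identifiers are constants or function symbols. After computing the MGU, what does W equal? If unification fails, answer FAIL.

Decompose g/2: wrap(wrap(M)) ≐ wrap(wrap(wrap(nil))),  wrap(g(wrap(empty),wrap(nil))) ≐ wrap(R).
Decompose wrap/1: wrap(M) ≐ wrap(wrap(nil)).
Decompose wrap/1: M ≐ wrap(nil).
Bind M := wrap(nil); no other remaining equation mentions M.
Decompose wrap/1: g(wrap(empty),wrap(nil)) ≐ R.
Bind R := g(wrap(empty),wrap(nil)); substituting into the one remaining equation that mentions R gives: g(g(nil,T),wrap(g(nil,Y))) ≐ g(g(nil,g(W,L)),wrap(g(nil,g(wrap(empty),wrap(nil))))).
Decompose g/2: g(nil,T) ≐ g(nil,g(W,L)),  wrap(g(nil,Y)) ≐ wrap(g(nil,g(wrap(empty),wrap(nil)))).
Decompose g/2: nil ≐ nil,  T ≐ g(W,L).
Delete trivial equation nil ≐ nil.
Bind T := g(W,L); no other remaining equation mentions T.
Decompose wrap/1: g(nil,Y) ≐ g(nil,g(wrap(empty),wrap(nil))).
Decompose g/2: nil ≐ nil,  Y ≐ g(wrap(empty),wrap(nil)).
Delete trivial equation nil ≐ nil.
Bind Y := g(wrap(empty),wrap(nil)); substituting into the remaining equation gives: g(g(L,6),g(S,W)) ≐ g(g(g(W,wrap(nil)),6),g(g(nil,nil),g(g(wrap(empty),wrap(nil)),empty))).
Decompose g/2: g(L,6) ≐ g(g(W,wrap(nil)),6),  g(S,W) ≐ g(g(nil,nil),g(g(wrap(empty),wrap(nil)),empty)).
Decompose g/2: L ≐ g(W,wrap(nil)),  6 ≐ 6.
Bind L := g(W,wrap(nil)); no other remaining equation mentions L. Substituting into the earlier binding gives T := g(W,g(W,wrap(nil))).
Delete trivial equation 6 ≐ 6.
Decompose g/2: S ≐ g(nil,nil),  W ≐ g(g(wrap(empty),wrap(nil)),empty).
Bind S := g(nil,nil); no other remaining equation mentions S.
Bind W := g(g(wrap(empty),wrap(nil)),empty). Substituting into the earlier bindings gives T := g(g(g(wrap(empty),wrap(nil)),empty),g(g(g(wrap(empty),wrap(nil)),empty),wrap(nil))), L := g(g(g(wrap(empty),wrap(nil)),empty),wrap(nil)).
MGU = { M := wrap(nil), R := g(wrap(empty),wrap(nil)), T := g(g(g(wrap(empty),wrap(nil)),empty),g(g(g(wrap(empty),wrap(nil)),empty),wrap(nil))), Y := g(wrap(empty),wrap(nil)), L := g(g(g(wrap(empty),wrap(nil)),empty),wrap(nil)), S := g(nil,nil), W := g(g(wrap(empty),wrap(nil)),empty) }, so W := g(g(wrap(empty),wrap(nil)),empty).

g(g(wrap(empty),wrap(nil)),empty)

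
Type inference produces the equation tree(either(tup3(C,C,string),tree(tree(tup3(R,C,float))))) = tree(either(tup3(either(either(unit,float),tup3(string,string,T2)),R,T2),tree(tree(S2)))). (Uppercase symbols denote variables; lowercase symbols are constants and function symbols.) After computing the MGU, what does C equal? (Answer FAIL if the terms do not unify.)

Decompose tree/1: either(tup3(C,C,string),tree(tree(tup3(R,C,float)))) = either(tup3(either(either(unit,float),tup3(string,string,T2)),R,T2),tree(tree(S2))).
Decompose either/2: tup3(C,C,string) = tup3(either(either(unit,float),tup3(string,string,T2)),R,T2),  tree(tree(tup3(R,C,float))) = tree(tree(S2)).
Decompose tup3/3: C = either(either(unit,float),tup3(string,string,T2)),  C = R,  string = T2.
Bind C := either(either(unit,float),tup3(string,string,T2)); substituting into the 2 remaining equations that mention C gives: either(either(unit,float),tup3(string,string,T2)) = R,  tree(tree(tup3(R,either(either(unit,float),tup3(string,string,T2)),float))) = tree(tree(S2)).
Bind R := either(either(unit,float),tup3(string,string,T2)); substituting into the one remaining equation that mentions R gives: tree(tree(tup3(either(either(unit,float),tup3(string,string,T2)),either(either(unit,float),tup3(string,string,T2)),float))) = tree(tree(S2)).
Bind T2 := string; substituting into the remaining equation gives: tree(tree(tup3(either(either(unit,float),tup3(string,string,string)),either(either(unit,float),tup3(string,string,string)),float))) = tree(tree(S2)). Substituting into the earlier bindings gives C := either(either(unit,float),tup3(string,string,string)), R := either(either(unit,float),tup3(string,string,string)).
Decompose tree/1: tree(tup3(either(either(unit,float),tup3(string,string,string)),either(either(unit,float),tup3(string,string,string)),float)) = tree(S2).
Decompose tree/1: tup3(either(either(unit,float),tup3(string,string,string)),either(either(unit,float),tup3(string,string,string)),float) = S2.
Bind S2 := tup3(either(either(unit,float),tup3(string,string,string)),either(either(unit,float),tup3(string,string,string)),float).
MGU = { C ↦ either(either(unit,float),tup3(string,string,string)), R ↦ either(either(unit,float),tup3(string,string,string)), T2 ↦ string, S2 ↦ tup3(either(either(unit,float),tup3(string,string,string)),either(either(unit,float),tup3(string,string,string)),float) }, so C ↦ either(either(unit,float),tup3(string,string,string)).

either(either(unit,float),tup3(string,string,string))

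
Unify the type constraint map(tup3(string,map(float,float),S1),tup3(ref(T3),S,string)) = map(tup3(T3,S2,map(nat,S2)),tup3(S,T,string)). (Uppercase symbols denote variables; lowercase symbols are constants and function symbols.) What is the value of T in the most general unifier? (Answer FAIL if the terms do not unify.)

Decompose map/2: tup3(string,map(float,float),S1) = tup3(T3,S2,map(nat,S2)),  tup3(ref(T3),S,string) = tup3(S,T,string).
Decompose tup3/3: string = T3,  map(float,float) = S2,  S1 = map(nat,S2).
Bind T3 := string; substituting into the one remaining equation that mentions T3 gives: tup3(ref(string),S,string) = tup3(S,T,string).
Bind S2 := map(float,float); substituting into the one remaining equation that mentions S2 gives: S1 = map(nat,map(float,float)).
Bind S1 := map(nat,map(float,float)); no other remaining equation mentions S1.
Decompose tup3/3: ref(string) = S,  S = T,  string = string.
Bind S := ref(string); substituting into the one remaining equation that mentions S gives: ref(string) = T.
Bind T := ref(string); no other remaining equation mentions T.
Delete trivial equation string = string.
MGU = { T3 -> string, S2 -> map(float,float), S1 -> map(nat,map(float,float)), S -> ref(string), T -> ref(string) }, so T -> ref(string).

ref(string)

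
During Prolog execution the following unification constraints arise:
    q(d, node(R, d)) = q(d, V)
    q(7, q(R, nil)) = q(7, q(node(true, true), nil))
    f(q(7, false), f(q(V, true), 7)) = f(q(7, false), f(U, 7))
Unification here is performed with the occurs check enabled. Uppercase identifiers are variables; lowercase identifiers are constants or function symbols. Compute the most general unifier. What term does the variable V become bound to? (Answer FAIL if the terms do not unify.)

node(node(true, true), d)

Decompose q/2: d = d,  node(R, d) = V.
Delete trivial equation d = d.
Bind V := node(R, d); substituting into the one remaining equation that mentions V gives: f(q(7, false), f(q(node(R, d), true), 7)) = f(q(7, false), f(U, 7)).
Decompose q/2: 7 = 7,  q(R, nil) = q(node(true, true), nil).
Delete trivial equation 7 = 7.
Decompose q/2: R = node(true, true),  nil = nil.
Bind R := node(true, true); substituting into the one remaining equation that mentions R gives: f(q(7, false), f(q(node(node(true, true), d), true), 7)) = f(q(7, false), f(U, 7)). Substituting into the earlier binding gives V := node(node(true, true), d).
Delete trivial equation nil = nil.
Decompose f/2: q(7, false) = q(7, false),  f(q(node(node(true, true), d), true), 7) = f(U, 7).
Delete trivial equation q(7, false) = q(7, false).
Decompose f/2: q(node(node(true, true), d), true) = U,  7 = 7.
Bind U := q(node(node(true, true), d), true); no other remaining equation mentions U.
Delete trivial equation 7 = 7.
MGU = { V -> node(node(true, true), d), R -> node(true, true), U -> q(node(node(true, true), d), true) }, so V -> node(node(true, true), d).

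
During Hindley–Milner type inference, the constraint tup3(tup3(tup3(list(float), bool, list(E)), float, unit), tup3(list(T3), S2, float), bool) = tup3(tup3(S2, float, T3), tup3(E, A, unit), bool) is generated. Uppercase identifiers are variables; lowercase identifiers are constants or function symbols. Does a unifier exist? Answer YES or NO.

Decompose tup3/3: tup3(tup3(list(float), bool, list(E)), float, unit) = tup3(S2, float, T3),  tup3(list(T3), S2, float) = tup3(E, A, unit),  bool = bool.
Decompose tup3/3: tup3(list(float), bool, list(E)) = S2,  float = float,  unit = T3.
Bind S2 := tup3(list(float), bool, list(E)); substituting into the one remaining equation that mentions S2 gives: tup3(list(T3), tup3(list(float), bool, list(E)), float) = tup3(E, A, unit).
Delete trivial equation float = float.
Bind T3 := unit; substituting into the one remaining equation that mentions T3 gives: tup3(list(unit), tup3(list(float), bool, list(E)), float) = tup3(E, A, unit).
Decompose tup3/3: list(unit) = E,  tup3(list(float), bool, list(E)) = A,  float = unit.
Bind E := list(unit); substituting into the one remaining equation that mentions E gives: tup3(list(float), bool, list(list(unit))) = A. Substituting into the earlier binding gives S2 := tup3(list(float), bool, list(list(unit))).
Bind A := tup3(list(float), bool, list(list(unit))); no other remaining equation mentions A.
Clash: constants float and unit differ; no unifier exists.

NO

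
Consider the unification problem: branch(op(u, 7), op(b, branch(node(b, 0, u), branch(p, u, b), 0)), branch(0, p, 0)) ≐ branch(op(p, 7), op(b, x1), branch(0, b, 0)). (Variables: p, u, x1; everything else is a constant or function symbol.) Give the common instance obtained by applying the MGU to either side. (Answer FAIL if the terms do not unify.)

branch(op(b, 7), op(b, branch(node(b, 0, b), branch(b, b, b), 0)), branch(0, b, 0))

Decompose branch/3: op(u, 7) ≐ op(p, 7),  op(b, branch(node(b, 0, u), branch(p, u, b), 0)) ≐ op(b, x1),  branch(0, p, 0) ≐ branch(0, b, 0).
Decompose op/2: u ≐ p,  7 ≐ 7.
Bind u := p; substituting into the one remaining equation that mentions u gives: op(b, branch(node(b, 0, p), branch(p, p, b), 0)) ≐ op(b, x1).
Delete trivial equation 7 ≐ 7.
Decompose op/2: b ≐ b,  branch(node(b, 0, p), branch(p, p, b), 0) ≐ x1.
Delete trivial equation b ≐ b.
Bind x1 := branch(node(b, 0, p), branch(p, p, b), 0); no other remaining equation mentions x1.
Decompose branch/3: 0 ≐ 0,  p ≐ b,  0 ≐ 0.
Delete trivial equation 0 ≐ 0.
Bind p := b; no other remaining equation mentions p. Substituting into the earlier bindings gives u := b, x1 := branch(node(b, 0, b), branch(b, b, b), 0).
Delete trivial equation 0 ≐ 0.
Applying the MGU to either side gives branch(op(b, 7), op(b, branch(node(b, 0, b), branch(b, b, b), 0)), branch(0, b, 0)).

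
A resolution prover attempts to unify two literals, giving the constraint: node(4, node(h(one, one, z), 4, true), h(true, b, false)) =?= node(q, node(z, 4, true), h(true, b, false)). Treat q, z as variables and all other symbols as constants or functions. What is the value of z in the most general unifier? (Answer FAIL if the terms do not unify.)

Decompose node/3: 4 =?= q,  node(h(one, one, z), 4, true) =?= node(z, 4, true),  h(true, b, false) =?= h(true, b, false).
Bind q := 4; no other remaining equation mentions q.
Decompose node/3: h(one, one, z) =?= z,  4 =?= 4,  true =?= true.
Occurs check fails: z occurs in h(one, one, z); the equation z =?= h(one, one, z) has no finite solution.

FAIL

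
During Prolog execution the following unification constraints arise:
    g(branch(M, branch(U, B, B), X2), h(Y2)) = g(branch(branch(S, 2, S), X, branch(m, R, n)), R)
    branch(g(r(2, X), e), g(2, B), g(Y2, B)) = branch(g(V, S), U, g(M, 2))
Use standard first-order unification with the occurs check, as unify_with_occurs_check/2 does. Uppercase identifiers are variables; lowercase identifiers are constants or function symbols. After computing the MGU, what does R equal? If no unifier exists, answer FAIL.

Decompose g/2: branch(M, branch(U, B, B), X2) = branch(branch(S, 2, S), X, branch(m, R, n)),  h(Y2) = R.
Decompose branch/3: M = branch(S, 2, S),  branch(U, B, B) = X,  X2 = branch(m, R, n).
Bind M := branch(S, 2, S); substituting into the one remaining equation that mentions M gives: branch(g(r(2, X), e), g(2, B), g(Y2, B)) = branch(g(V, S), U, g(branch(S, 2, S), 2)).
Bind X := branch(U, B, B); substituting into the one remaining equation that mentions X gives: branch(g(r(2, branch(U, B, B)), e), g(2, B), g(Y2, B)) = branch(g(V, S), U, g(branch(S, 2, S), 2)).
Bind X2 := branch(m, R, n); no other remaining equation mentions X2.
Bind R := h(Y2); no other remaining equation mentions R. Substituting into the earlier binding gives X2 := branch(m, h(Y2), n).
Decompose branch/3: g(r(2, branch(U, B, B)), e) = g(V, S),  g(2, B) = U,  g(Y2, B) = g(branch(S, 2, S), 2).
Decompose g/2: r(2, branch(U, B, B)) = V,  e = S.
Bind V := r(2, branch(U, B, B)); no other remaining equation mentions V.
Bind S := e; substituting into the one remaining equation that mentions S gives: g(Y2, B) = g(branch(e, 2, e), 2). Substituting into the earlier binding gives M := branch(e, 2, e).
Bind U := g(2, B); no other remaining equation mentions U. Substituting into the earlier bindings gives X := branch(g(2, B), B, B), V := r(2, branch(g(2, B), B, B)).
Decompose g/2: Y2 = branch(e, 2, e),  B = 2.
Bind Y2 := branch(e, 2, e); no other remaining equation mentions Y2. Substituting into the earlier bindings gives X2 := branch(m, h(branch(e, 2, e)), n), R := h(branch(e, 2, e)).
Bind B := 2. Substituting into the earlier bindings gives X := branch(g(2, 2), 2, 2), V := r(2, branch(g(2, 2), 2, 2)), U := g(2, 2).
MGU = { M ↦ branch(e, 2, e), X ↦ branch(g(2, 2), 2, 2), X2 ↦ branch(m, h(branch(e, 2, e)), n), R ↦ h(branch(e, 2, e)), V ↦ r(2, branch(g(2, 2), 2, 2)), S ↦ e, U ↦ g(2, 2), Y2 ↦ branch(e, 2, e), B ↦ 2 }, so R ↦ h(branch(e, 2, e)).

h(branch(e, 2, e))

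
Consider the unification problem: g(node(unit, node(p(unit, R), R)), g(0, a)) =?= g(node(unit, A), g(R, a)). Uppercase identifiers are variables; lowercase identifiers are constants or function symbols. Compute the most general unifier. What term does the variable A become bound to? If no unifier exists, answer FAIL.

Decompose g/2: node(unit, node(p(unit, R), R)) =?= node(unit, A),  g(0, a) =?= g(R, a).
Decompose node/2: unit =?= unit,  node(p(unit, R), R) =?= A.
Delete trivial equation unit =?= unit.
Bind A := node(p(unit, R), R); no other remaining equation mentions A.
Decompose g/2: 0 =?= R,  a =?= a.
Bind R := 0; no other remaining equation mentions R. Substituting into the earlier binding gives A := node(p(unit, 0), 0).
Delete trivial equation a =?= a.
MGU = { A ↦ node(p(unit, 0), 0), R ↦ 0 }, so A ↦ node(p(unit, 0), 0).

node(p(unit, 0), 0)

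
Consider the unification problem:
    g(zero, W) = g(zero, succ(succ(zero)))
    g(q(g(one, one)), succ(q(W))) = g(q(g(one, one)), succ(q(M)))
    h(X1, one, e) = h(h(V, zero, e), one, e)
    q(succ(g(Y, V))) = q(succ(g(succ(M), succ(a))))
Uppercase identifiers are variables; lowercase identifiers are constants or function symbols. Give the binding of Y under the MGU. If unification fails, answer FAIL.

succ(succ(succ(zero)))

Decompose g/2: zero = zero,  W = succ(succ(zero)).
Delete trivial equation zero = zero.
Bind W := succ(succ(zero)); substituting into the one remaining equation that mentions W gives: g(q(g(one, one)), succ(q(succ(succ(zero))))) = g(q(g(one, one)), succ(q(M))).
Decompose g/2: q(g(one, one)) = q(g(one, one)),  succ(q(succ(succ(zero)))) = succ(q(M)).
Delete trivial equation q(g(one, one)) = q(g(one, one)).
Decompose succ/1: q(succ(succ(zero))) = q(M).
Decompose q/1: succ(succ(zero)) = M.
Bind M := succ(succ(zero)); substituting into the one remaining equation that mentions M gives: q(succ(g(Y, V))) = q(succ(g(succ(succ(succ(zero))), succ(a)))).
Decompose h/3: X1 = h(V, zero, e),  one = one,  e = e.
Bind X1 := h(V, zero, e); no other remaining equation mentions X1.
Delete trivial equation one = one.
Delete trivial equation e = e.
Decompose q/1: succ(g(Y, V)) = succ(g(succ(succ(succ(zero))), succ(a))).
Decompose succ/1: g(Y, V) = g(succ(succ(succ(zero))), succ(a)).
Decompose g/2: Y = succ(succ(succ(zero))),  V = succ(a).
Bind Y := succ(succ(succ(zero))); no other remaining equation mentions Y.
Bind V := succ(a). Substituting into the earlier binding gives X1 := h(succ(a), zero, e).
MGU = { W -> succ(succ(zero)), M -> succ(succ(zero)), X1 -> h(succ(a), zero, e), Y -> succ(succ(succ(zero))), V -> succ(a) }, so Y -> succ(succ(succ(zero))).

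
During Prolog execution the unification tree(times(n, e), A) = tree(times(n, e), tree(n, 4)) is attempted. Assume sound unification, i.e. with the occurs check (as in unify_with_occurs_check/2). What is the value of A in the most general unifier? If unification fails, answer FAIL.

tree(n, 4)

Decompose tree/2: times(n, e) = times(n, e),  A = tree(n, 4).
Delete trivial equation times(n, e) = times(n, e).
Bind A := tree(n, 4).
MGU = { A = tree(n, 4) }, so A = tree(n, 4).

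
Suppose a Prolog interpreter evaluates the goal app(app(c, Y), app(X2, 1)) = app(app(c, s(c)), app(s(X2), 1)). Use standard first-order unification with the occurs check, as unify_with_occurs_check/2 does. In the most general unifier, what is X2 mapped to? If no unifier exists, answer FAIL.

FAIL

Decompose app/2: app(c, Y) = app(c, s(c)),  app(X2, 1) = app(s(X2), 1).
Decompose app/2: c = c,  Y = s(c).
Delete trivial equation c = c.
Bind Y := s(c); no other remaining equation mentions Y.
Decompose app/2: X2 = s(X2),  1 = 1.
Occurs check fails: X2 occurs in s(X2); the equation X2 = s(X2) has no finite solution.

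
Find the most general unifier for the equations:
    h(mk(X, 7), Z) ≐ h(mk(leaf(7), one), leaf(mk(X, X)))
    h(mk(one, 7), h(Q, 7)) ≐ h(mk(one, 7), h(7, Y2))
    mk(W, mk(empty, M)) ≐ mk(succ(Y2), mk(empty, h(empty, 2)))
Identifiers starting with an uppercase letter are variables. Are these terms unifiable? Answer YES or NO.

NO

Decompose h/2: mk(X, 7) ≐ mk(leaf(7), one),  Z ≐ leaf(mk(X, X)).
Decompose mk/2: X ≐ leaf(7),  7 ≐ one.
Bind X := leaf(7); substituting into the one remaining equation that mentions X gives: Z ≐ leaf(mk(leaf(7), leaf(7))).
Clash: constants 7 and one differ; no unifier exists.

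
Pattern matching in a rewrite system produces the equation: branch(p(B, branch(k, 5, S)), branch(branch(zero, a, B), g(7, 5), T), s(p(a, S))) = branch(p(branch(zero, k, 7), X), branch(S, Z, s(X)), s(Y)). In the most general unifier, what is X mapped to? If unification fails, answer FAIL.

Decompose branch/3: p(B, branch(k, 5, S)) = p(branch(zero, k, 7), X),  branch(branch(zero, a, B), g(7, 5), T) = branch(S, Z, s(X)),  s(p(a, S)) = s(Y).
Decompose p/2: B = branch(zero, k, 7),  branch(k, 5, S) = X.
Bind B := branch(zero, k, 7); substituting into the one remaining equation that mentions B gives: branch(branch(zero, a, branch(zero, k, 7)), g(7, 5), T) = branch(S, Z, s(X)).
Bind X := branch(k, 5, S); substituting into the one remaining equation that mentions X gives: branch(branch(zero, a, branch(zero, k, 7)), g(7, 5), T) = branch(S, Z, s(branch(k, 5, S))).
Decompose branch/3: branch(zero, a, branch(zero, k, 7)) = S,  g(7, 5) = Z,  T = s(branch(k, 5, S)).
Bind S := branch(zero, a, branch(zero, k, 7)); substituting into the 2 remaining equations that mention S gives: T = s(branch(k, 5, branch(zero, a, branch(zero, k, 7)))),  s(p(a, branch(zero, a, branch(zero, k, 7)))) = s(Y). Substituting into the earlier binding gives X := branch(k, 5, branch(zero, a, branch(zero, k, 7))).
Bind Z := g(7, 5); no other remaining equation mentions Z.
Bind T := s(branch(k, 5, branch(zero, a, branch(zero, k, 7)))); no other remaining equation mentions T.
Decompose s/1: p(a, branch(zero, a, branch(zero, k, 7))) = Y.
Bind Y := p(a, branch(zero, a, branch(zero, k, 7))).
MGU = { B ↦ branch(zero, k, 7), X ↦ branch(k, 5, branch(zero, a, branch(zero, k, 7))), S ↦ branch(zero, a, branch(zero, k, 7)), Z ↦ g(7, 5), T ↦ s(branch(k, 5, branch(zero, a, branch(zero, k, 7)))), Y ↦ p(a, branch(zero, a, branch(zero, k, 7))) }, so X ↦ branch(k, 5, branch(zero, a, branch(zero, k, 7))).

branch(k, 5, branch(zero, a, branch(zero, k, 7)))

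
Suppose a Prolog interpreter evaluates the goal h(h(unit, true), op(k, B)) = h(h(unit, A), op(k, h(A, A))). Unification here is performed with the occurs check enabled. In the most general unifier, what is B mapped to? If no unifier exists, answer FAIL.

h(true, true)

Decompose h/2: h(unit, true) = h(unit, A),  op(k, B) = op(k, h(A, A)).
Decompose h/2: unit = unit,  true = A.
Delete trivial equation unit = unit.
Bind A := true; substituting into the remaining equation gives: op(k, B) = op(k, h(true, true)).
Decompose op/2: k = k,  B = h(true, true).
Delete trivial equation k = k.
Bind B := h(true, true).
MGU = { A = true, B = h(true, true) }, so B = h(true, true).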